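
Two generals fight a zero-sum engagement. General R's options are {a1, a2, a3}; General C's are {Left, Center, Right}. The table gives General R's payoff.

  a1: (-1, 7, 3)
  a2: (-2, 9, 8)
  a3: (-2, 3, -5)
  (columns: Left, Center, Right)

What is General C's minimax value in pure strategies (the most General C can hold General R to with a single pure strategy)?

Column maxima: Left → -1, Center → 9, Right → 8.
The smallest of these is -1.

-1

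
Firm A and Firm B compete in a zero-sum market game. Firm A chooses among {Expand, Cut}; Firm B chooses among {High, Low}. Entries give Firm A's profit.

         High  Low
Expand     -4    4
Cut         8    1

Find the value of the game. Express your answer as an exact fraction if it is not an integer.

12/5

Row minima: Expand → -4, Cut → 1; maximin = 1.
Column maxima: High → 8, Low → 4; minimax = 4.
1 ≠ 4, so there is no saddle point; optimal play is mixed.
Let Firm A play Expand with probability p. Expected payoff against High: (-4)p + 8(1−p) = −12p + 8; against Low: 4p + 1(1−p) = 3p + 1.
Setting these equal: −12p + 8 = 3p + 1 ⇒ −15p = -7 ⇒ p = 7/15, and the value is (-12)·(7/15) + 8 = 12/5.
For Firm B: with q = P(High), equating Expand's and Cut's payoffs gives −8q + 4 = 7q + 1 ⇒ q = 1/5.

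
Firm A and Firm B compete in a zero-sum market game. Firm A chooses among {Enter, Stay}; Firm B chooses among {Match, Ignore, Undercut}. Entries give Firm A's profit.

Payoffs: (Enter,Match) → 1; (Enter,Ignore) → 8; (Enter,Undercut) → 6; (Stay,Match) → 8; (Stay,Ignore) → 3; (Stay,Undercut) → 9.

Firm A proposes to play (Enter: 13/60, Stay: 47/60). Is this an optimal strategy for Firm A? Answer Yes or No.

Against Match this mix gives (13/60)·1 + (47/60)·8 = 389/60.
Against Ignore this mix gives (13/60)·8 + (47/60)·3 = 49/12.
Against Undercut this mix gives (13/60)·6 + (47/60)·9 = 167/20.
Firm B will play Ignore, holding Firm A to 49/12. Shifting weight toward the row that does better against Ignore would raise this floor (the equalizing mix achieves 61/12 against both Ignore and Match), so the proposed strategy is not optimal.

No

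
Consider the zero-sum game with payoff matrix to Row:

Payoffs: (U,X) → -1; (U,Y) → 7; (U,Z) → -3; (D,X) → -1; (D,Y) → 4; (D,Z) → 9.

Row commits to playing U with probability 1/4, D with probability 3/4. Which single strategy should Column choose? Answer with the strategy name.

X

If Column plays X, Row's expected payoff is (1/4)·(-1) + (3/4)·(-1) = -1.
If Column plays Y, Row's expected payoff is (1/4)·7 + (3/4)·4 = 19/4.
If Column plays Z, Row's expected payoff is (1/4)·(-3) + (3/4)·9 = 6.
Column minimizes Row's payoff; the smallest is -1, so the best response is X.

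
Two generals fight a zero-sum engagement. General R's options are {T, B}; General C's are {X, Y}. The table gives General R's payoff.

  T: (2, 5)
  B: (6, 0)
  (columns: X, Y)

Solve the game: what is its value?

Row minima: T → 2, B → 0; maximin = 2.
Column maxima: X → 6, Y → 5; minimax = 5.
2 ≠ 5, so there is no saddle point; optimal play is mixed.
Let General R play T with probability p. Expected payoff against X: 2p + 6(1−p) = −4p + 6; against Y: 5p + 0(1−p) = 5p.
Setting these equal: −4p + 6 = 5p ⇒ −9p = -6 ⇒ p = 2/3, and the value is (-4)·(2/3) + 6 = 10/3.
For General C: with q = P(X), equating T's and B's payoffs gives −3q + 5 = 6q ⇒ q = 5/9.

10/3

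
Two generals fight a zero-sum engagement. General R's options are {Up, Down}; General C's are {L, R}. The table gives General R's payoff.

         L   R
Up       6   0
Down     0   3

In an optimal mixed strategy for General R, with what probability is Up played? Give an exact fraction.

1/3

Row minima: Up → 0, Down → 0; maximin = 0.
Column maxima: L → 6, R → 3; minimax = 3.
0 ≠ 3, so there is no saddle point; optimal play is mixed.
Let General R play Up with probability p. Expected payoff against L: 6p + 0(1−p) = 6p; against R: 0p + 3(1−p) = −3p + 3.
Setting these equal: 6p = −3p + 3 ⇒ 9p = 3 ⇒ p = 1/3, and the value is (6)·(1/3) = 2.
For General C: with q = P(L), equating Up's and Down's payoffs gives 6q = −3q + 3 ⇒ q = 1/3.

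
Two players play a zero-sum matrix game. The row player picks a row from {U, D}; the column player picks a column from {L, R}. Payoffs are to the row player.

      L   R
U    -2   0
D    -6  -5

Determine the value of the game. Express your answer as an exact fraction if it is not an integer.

-2

Row minima: U → -2, D → -6; maximin = -2.
Column maxima: L → -2, R → 0; minimax = -2.
Since maximin = minimax = -2, there is a saddle point and the value is -2.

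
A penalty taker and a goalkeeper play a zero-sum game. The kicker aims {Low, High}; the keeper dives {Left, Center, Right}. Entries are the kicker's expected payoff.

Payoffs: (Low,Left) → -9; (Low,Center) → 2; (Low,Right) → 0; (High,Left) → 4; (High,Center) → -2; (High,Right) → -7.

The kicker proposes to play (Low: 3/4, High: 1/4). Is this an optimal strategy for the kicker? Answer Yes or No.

No

Against Left this mix gives (3/4)·(-9) + (1/4)·4 = -23/4.
Against Center this mix gives (3/4)·2 + (1/4)·(-2) = 1.
Against Right this mix gives (3/4)·0 + (1/4)·(-7) = -7/4.
The keeper will play Left, holding the kicker to -23/4. Shifting weight toward the row that does better against Left would raise this floor (the equalizing mix achieves -63/20 against both Left and Right), so the proposed strategy is not optimal.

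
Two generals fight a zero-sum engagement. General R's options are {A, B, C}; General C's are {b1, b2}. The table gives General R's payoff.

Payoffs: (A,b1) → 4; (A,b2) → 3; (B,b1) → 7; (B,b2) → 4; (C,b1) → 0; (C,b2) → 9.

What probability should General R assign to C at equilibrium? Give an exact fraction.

Row minima: A → 3, B → 4, C → 0; maximin = 4.
Column maxima: b1 → 7, b2 → 9; minimax = 7.
4 ≠ 7, so there is no saddle point; optimal play is mixed.
A is strictly dominated by B, so General R never plays it.
On the remaining 2×2 (B, C vs b1, b2):
Let General R play B with probability p. Expected payoff against b1: 7p + 0(1−p) = 7p; against b2: 4p + 9(1−p) = −5p + 9.
Setting these equal: 7p = −5p + 9 ⇒ 12p = 9 ⇒ p = 3/4, and the value is (7)·(3/4) = 21/4.
For General C: with q = P(b1), equating B's and C's payoffs gives 3q + 4 = −9q + 9 ⇒ q = 5/12.

1/4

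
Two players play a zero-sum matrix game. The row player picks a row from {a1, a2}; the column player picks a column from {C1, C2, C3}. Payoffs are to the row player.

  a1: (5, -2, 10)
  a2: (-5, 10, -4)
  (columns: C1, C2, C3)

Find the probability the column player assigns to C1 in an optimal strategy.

6/11

Row minima: a1 → -2, a2 → -5; maximin = -2.
Column maxima: C1 → 5, C2 → 10, C3 → 10; minimax = 5.
-2 ≠ 5, so there is no saddle point; optimal play is mixed.
C3 is strictly dominated by C1 (it gives the row player strictly more in every row), so the column player never plays it.
On the remaining 2×2 (a1, a2 vs C1, C2):
Let the row player play a1 with probability p. Expected payoff against C1: 5p + (-5)(1−p) = 10p − 5; against C2: (-2)p + 10(1−p) = −12p + 10.
Setting these equal: 10p − 5 = −12p + 10 ⇒ 22p = 15 ⇒ p = 15/22, and the value is (10)·(15/22) − 5 = 20/11.
For the column player: with q = P(C1), equating a1's and a2's payoffs gives 7q − 2 = −15q + 10 ⇒ q = 6/11.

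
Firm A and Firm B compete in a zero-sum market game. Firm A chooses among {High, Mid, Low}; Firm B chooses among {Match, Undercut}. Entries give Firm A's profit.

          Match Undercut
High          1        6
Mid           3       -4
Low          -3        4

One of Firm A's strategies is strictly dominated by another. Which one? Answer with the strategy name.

Low

High gives a strictly higher payoff than Low against every column: 1 > -3, 6 > 4.
So Low is strictly dominated and Firm A never plays it.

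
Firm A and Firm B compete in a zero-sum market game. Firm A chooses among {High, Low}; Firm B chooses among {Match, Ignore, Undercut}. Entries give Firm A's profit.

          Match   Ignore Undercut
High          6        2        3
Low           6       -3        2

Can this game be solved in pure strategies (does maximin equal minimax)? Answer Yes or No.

Yes

Row minima: High → 2, Low → -3; maximin = 2.
Column maxima: Match → 6, Ignore → 2, Undercut → 3; minimax = 2.
maximin = minimax = 2, so a saddle point exists.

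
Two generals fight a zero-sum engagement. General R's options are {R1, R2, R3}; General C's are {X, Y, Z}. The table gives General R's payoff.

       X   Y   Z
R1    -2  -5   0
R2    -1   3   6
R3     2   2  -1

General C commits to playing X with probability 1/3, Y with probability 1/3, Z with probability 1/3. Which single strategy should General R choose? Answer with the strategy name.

Expected payoff of R1: (1/3)·(-2) + (1/3)·(-5) + (1/3)·0 = -7/3.
Expected payoff of R2: (1/3)·(-1) + (1/3)·3 + (1/3)·6 = 8/3.
Expected payoff of R3: (1/3)·2 + (1/3)·2 + (1/3)·(-1) = 1.
The largest is 8/3, so General R's best response is R2.

R2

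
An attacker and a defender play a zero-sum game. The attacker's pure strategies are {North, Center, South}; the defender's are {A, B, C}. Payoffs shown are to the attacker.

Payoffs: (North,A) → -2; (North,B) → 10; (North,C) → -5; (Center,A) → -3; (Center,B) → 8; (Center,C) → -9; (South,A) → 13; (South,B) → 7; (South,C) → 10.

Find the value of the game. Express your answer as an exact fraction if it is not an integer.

15/2

Row minima: North → -5, Center → -9, South → 7; maximin = 7.
Column maxima: A → 13, B → 10, C → 10; minimax = 10.
7 ≠ 10, so there is no saddle point; optimal play is mixed.
Center is strictly dominated by North, so the attacker never plays it.
A is strictly dominated by C (it gives the attacker strictly more in every row), so the defender never plays it.
On the remaining 2×2 (North, South vs B, C):
Let the attacker play North with probability p. Expected payoff against B: 10p + 7(1−p) = 3p + 7; against C: (-5)p + 10(1−p) = −15p + 10.
Setting these equal: 3p + 7 = −15p + 10 ⇒ 18p = 3 ⇒ p = 1/6, and the value is (3)·(1/6) + 7 = 15/2.
For the defender: with q = P(B), equating North's and South's payoffs gives 15q − 5 = −3q + 10 ⇒ q = 5/6.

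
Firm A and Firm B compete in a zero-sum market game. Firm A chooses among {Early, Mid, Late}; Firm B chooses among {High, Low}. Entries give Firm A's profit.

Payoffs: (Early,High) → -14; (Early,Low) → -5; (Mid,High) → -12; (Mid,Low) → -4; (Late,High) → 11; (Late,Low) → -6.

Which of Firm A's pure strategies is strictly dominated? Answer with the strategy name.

Mid gives a strictly higher payoff than Early against every column: -12 > -14, -4 > -5.
So Early is strictly dominated and Firm A never plays it.

Early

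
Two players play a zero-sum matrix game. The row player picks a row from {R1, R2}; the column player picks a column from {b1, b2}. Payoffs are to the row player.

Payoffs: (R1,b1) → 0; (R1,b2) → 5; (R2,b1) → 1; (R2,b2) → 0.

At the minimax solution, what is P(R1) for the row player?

Row minima: R1 → 0, R2 → 0; maximin = 0.
Column maxima: b1 → 1, b2 → 5; minimax = 1.
0 ≠ 1, so there is no saddle point; optimal play is mixed.
Let the row player play R1 with probability p. Expected payoff against b1: 0p + 1(1−p) = −p + 1; against b2: 5p + 0(1−p) = 5p.
Setting these equal: −p + 1 = 5p ⇒ −6p = -1 ⇒ p = 1/6, and the value is (-1)·(1/6) + 1 = 5/6.
For the column player: with q = P(b1), equating R1's and R2's payoffs gives −5q + 5 = q ⇒ q = 5/6.

1/6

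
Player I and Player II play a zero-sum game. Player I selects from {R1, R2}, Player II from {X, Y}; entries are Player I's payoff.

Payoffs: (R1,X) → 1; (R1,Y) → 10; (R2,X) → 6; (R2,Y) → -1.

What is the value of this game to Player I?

61/16

Row minima: R1 → 1, R2 → -1; maximin = 1.
Column maxima: X → 6, Y → 10; minimax = 6.
1 ≠ 6, so there is no saddle point; optimal play is mixed.
Let Player I play R1 with probability p. Expected payoff against X: 1p + 6(1−p) = −5p + 6; against Y: 10p + (-1)(1−p) = 11p − 1.
Setting these equal: −5p + 6 = 11p − 1 ⇒ −16p = -7 ⇒ p = 7/16, and the value is (-5)·(7/16) + 6 = 61/16.
For Player II: with q = P(X), equating R1's and R2's payoffs gives −9q + 10 = 7q − 1 ⇒ q = 11/16.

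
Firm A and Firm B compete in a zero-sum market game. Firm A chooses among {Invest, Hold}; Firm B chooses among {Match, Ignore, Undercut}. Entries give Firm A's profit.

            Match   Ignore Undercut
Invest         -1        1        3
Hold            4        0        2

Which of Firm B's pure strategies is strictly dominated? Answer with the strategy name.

Ignore holds Firm A's payoff strictly below Undercut in every row: 1 < 3, 0 < 2.
So Undercut is strictly dominated for Firm B.

Undercut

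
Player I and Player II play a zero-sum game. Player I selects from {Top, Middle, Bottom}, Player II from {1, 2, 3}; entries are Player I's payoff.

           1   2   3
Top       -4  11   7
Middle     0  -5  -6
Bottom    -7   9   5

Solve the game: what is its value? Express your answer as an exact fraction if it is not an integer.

-24/17

Row minima: Top → -4, Middle → -6, Bottom → -7; maximin = -4.
Column maxima: 1 → 0, 2 → 11, 3 → 7; minimax = 0.
-4 ≠ 0, so there is no saddle point; optimal play is mixed.
Bottom is strictly dominated by Top, so Player I never plays it.
2 is strictly dominated by 3 (it gives Player I strictly more in every row), so Player II never plays it.
On the remaining 2×2 (Top, Middle vs 1, 3):
Let Player I play Top with probability p. Expected payoff against 1: (-4)p + 0(1−p) = −4p; against 3: 7p + (-6)(1−p) = 13p − 6.
Setting these equal: −4p = 13p − 6 ⇒ −17p = -6 ⇒ p = 6/17, and the value is (-4)·(6/17) = -24/17.
For Player II: with q = P(1), equating Top's and Middle's payoffs gives −11q + 7 = 6q − 6 ⇒ q = 13/17.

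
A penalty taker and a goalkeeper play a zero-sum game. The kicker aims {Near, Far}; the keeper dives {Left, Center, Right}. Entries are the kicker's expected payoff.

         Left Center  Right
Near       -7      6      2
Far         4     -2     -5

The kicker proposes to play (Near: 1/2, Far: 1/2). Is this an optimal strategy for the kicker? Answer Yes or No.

Yes

Against Left this mix gives (1/2)·(-7) + (1/2)·4 = -3/2.
Against Center this mix gives (1/2)·6 + (1/2)·(-2) = 2.
Against Right this mix gives (1/2)·2 + (1/2)·(-5) = -3/2.
All of the keeper's active replies (Left, Right) yield -3/2, and no column does worse for the kicker. The mix makes the keeper indifferent and guarantees -3/2, so it is optimal.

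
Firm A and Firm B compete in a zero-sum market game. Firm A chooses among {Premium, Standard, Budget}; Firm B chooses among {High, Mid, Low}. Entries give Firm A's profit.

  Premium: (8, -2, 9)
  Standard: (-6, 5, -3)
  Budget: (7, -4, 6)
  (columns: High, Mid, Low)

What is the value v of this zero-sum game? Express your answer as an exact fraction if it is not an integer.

Row minima: Premium → -2, Standard → -6, Budget → -4; maximin = -2.
Column maxima: High → 8, Mid → 5, Low → 9; minimax = 5.
-2 ≠ 5, so there is no saddle point; optimal play is mixed.
Budget is strictly dominated by Premium, so Firm A never plays it.
With Budget eliminated, Low is strictly dominated by High (it gives Firm A strictly more in every remaining row), so Firm B never plays it.
On the remaining 2×2 (Premium, Standard vs High, Mid):
Let Firm A play Premium with probability p. Expected payoff against High: 8p + (-6)(1−p) = 14p − 6; against Mid: (-2)p + 5(1−p) = −7p + 5.
Setting these equal: 14p − 6 = −7p + 5 ⇒ 21p = 11 ⇒ p = 11/21, and the value is (14)·(11/21) − 6 = 4/3.
For Firm B: with q = P(High), equating Premium's and Standard's payoffs gives 10q − 2 = −11q + 5 ⇒ q = 1/3.

4/3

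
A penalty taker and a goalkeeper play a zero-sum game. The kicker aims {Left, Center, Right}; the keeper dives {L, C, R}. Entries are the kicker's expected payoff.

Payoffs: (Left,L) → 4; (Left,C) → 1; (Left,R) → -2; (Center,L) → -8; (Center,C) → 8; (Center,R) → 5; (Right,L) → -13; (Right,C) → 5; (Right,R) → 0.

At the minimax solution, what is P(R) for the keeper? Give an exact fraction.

Row minima: Left → -2, Center → -8, Right → -13; maximin = -2.
Column maxima: L → 4, C → 8, R → 5; minimax = 4.
-2 ≠ 4, so there is no saddle point; optimal play is mixed.
Right is strictly dominated by Center, so the kicker never plays it.
C is strictly dominated by R (it gives the kicker strictly more in every row), so the keeper never plays it.
On the remaining 2×2 (Left, Center vs L, R):
Let the kicker play Left with probability p. Expected payoff against L: 4p + (-8)(1−p) = 12p − 8; against R: (-2)p + 5(1−p) = −7p + 5.
Setting these equal: 12p − 8 = −7p + 5 ⇒ 19p = 13 ⇒ p = 13/19, and the value is (12)·(13/19) − 8 = 4/19.
For the keeper: with q = P(L), equating Left's and Center's payoffs gives 6q − 2 = −13q + 5 ⇒ q = 7/19.

12/19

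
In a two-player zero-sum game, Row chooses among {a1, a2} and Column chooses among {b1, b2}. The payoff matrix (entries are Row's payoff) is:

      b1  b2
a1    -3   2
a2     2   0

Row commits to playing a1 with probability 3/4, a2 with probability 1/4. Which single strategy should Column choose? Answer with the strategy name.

If Column plays b1, Row's expected payoff is (3/4)·(-3) + (1/4)·2 = -7/4.
If Column plays b2, Row's expected payoff is (3/4)·2 + (1/4)·0 = 3/2.
Column minimizes Row's payoff; the smallest is -7/4, so the best response is b1.

b1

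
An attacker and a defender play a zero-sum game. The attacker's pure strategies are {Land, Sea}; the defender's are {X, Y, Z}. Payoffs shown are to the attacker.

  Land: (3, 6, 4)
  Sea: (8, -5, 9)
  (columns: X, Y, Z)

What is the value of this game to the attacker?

Row minima: Land → 3, Sea → -5; maximin = 3.
Column maxima: X → 8, Y → 6, Z → 9; minimax = 6.
3 ≠ 6, so there is no saddle point; optimal play is mixed.
Z is strictly dominated by X (it gives the attacker strictly more in every row), so the defender never plays it.
On the remaining 2×2 (Land, Sea vs X, Y):
Let the attacker play Land with probability p. Expected payoff against X: 3p + 8(1−p) = −5p + 8; against Y: 6p + (-5)(1−p) = 11p − 5.
Setting these equal: −5p + 8 = 11p − 5 ⇒ −16p = -13 ⇒ p = 13/16, and the value is (-5)·(13/16) + 8 = 63/16.
For the defender: with q = P(X), equating Land's and Sea's payoffs gives −3q + 6 = 13q − 5 ⇒ q = 11/16.

63/16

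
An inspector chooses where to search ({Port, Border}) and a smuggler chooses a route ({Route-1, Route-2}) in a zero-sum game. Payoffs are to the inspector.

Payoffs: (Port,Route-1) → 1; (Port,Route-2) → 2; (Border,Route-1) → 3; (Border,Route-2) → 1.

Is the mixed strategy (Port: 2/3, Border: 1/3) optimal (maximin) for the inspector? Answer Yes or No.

Against Route-1 this mix gives (2/3)·1 + (1/3)·3 = 5/3.
Against Route-2 this mix gives (2/3)·2 + (1/3)·1 = 5/3.
All of the smuggler's active replies (Route-1, Route-2) yield 5/3, and no column does worse for the inspector. The mix makes the smuggler indifferent and guarantees 5/3, so it is optimal.

Yes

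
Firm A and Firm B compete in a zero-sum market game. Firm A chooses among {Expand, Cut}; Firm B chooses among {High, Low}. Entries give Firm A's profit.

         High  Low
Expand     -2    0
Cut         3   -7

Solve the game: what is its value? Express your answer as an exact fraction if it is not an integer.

-7/6

Row minima: Expand → -2, Cut → -7; maximin = -2.
Column maxima: High → 3, Low → 0; minimax = 0.
-2 ≠ 0, so there is no saddle point; optimal play is mixed.
Let Firm A play Expand with probability p. Expected payoff against High: (-2)p + 3(1−p) = −5p + 3; against Low: 0p + (-7)(1−p) = 7p − 7.
Setting these equal: −5p + 3 = 7p − 7 ⇒ −12p = -10 ⇒ p = 5/6, and the value is (-5)·(5/6) + 3 = -7/6.
For Firm B: with q = P(High), equating Expand's and Cut's payoffs gives −2q = 10q − 7 ⇒ q = 7/12.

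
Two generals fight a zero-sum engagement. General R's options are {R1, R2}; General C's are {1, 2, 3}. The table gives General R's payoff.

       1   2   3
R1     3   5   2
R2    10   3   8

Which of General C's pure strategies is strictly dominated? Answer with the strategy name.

1

3 holds General R's payoff strictly below 1 in every row: 2 < 3, 8 < 10.
So 1 is strictly dominated for General C.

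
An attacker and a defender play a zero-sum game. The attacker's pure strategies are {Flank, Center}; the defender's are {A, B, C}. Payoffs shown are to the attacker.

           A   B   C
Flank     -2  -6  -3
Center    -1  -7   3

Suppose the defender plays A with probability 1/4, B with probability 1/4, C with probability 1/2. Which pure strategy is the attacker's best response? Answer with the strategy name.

Center

Expected payoff of Flank: (1/4)·(-2) + (1/4)·(-6) + (1/2)·(-3) = -7/2.
Expected payoff of Center: (1/4)·(-1) + (1/4)·(-7) + (1/2)·3 = -1/2.
The largest is -1/2, so the attacker's best response is Center.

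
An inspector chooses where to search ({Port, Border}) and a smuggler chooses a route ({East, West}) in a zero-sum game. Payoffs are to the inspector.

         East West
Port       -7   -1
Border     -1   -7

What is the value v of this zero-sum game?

-4

Row minima: Port → -7, Border → -7; maximin = -7.
Column maxima: East → -1, West → -1; minimax = -1.
-7 ≠ -1, so there is no saddle point; optimal play is mixed.
Let the inspector play Port with probability p. Expected payoff against East: (-7)p + (-1)(1−p) = −6p − 1; against West: (-1)p + (-7)(1−p) = 6p − 7.
Setting these equal: −6p − 1 = 6p − 7 ⇒ −12p = -6 ⇒ p = 1/2, and the value is (-6)·(1/2) − 1 = -4.
For the smuggler: with q = P(East), equating Port's and Border's payoffs gives −6q − 1 = 6q − 7 ⇒ q = 1/2.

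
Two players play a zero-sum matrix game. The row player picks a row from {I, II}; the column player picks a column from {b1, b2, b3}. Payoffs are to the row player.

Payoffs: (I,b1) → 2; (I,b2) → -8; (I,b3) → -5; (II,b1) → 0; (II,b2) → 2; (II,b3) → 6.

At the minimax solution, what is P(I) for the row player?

Row minima: I → -8, II → 0; maximin = 0.
Column maxima: b1 → 2, b2 → 2, b3 → 6; minimax = 2.
0 ≠ 2, so there is no saddle point; optimal play is mixed.
b3 is strictly dominated by b2 (it gives the row player strictly more in every row), so the column player never plays it.
On the remaining 2×2 (I, II vs b1, b2):
Let the row player play I with probability p. Expected payoff against b1: 2p + 0(1−p) = 2p; against b2: (-8)p + 2(1−p) = −10p + 2.
Setting these equal: 2p = −10p + 2 ⇒ 12p = 2 ⇒ p = 1/6, and the value is (2)·(1/6) = 1/3.
For the column player: with q = P(b1), equating I's and II's payoffs gives 10q − 8 = −2q + 2 ⇒ q = 5/6.

1/6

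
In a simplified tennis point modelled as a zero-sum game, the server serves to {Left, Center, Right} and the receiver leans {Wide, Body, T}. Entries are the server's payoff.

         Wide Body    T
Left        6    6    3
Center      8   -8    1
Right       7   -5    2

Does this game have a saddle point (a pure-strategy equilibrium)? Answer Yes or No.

Row minima: Left → 3, Center → -8, Right → -5; maximin = 3.
Column maxima: Wide → 8, Body → 6, T → 3; minimax = 3.
maximin = minimax = 3, so a saddle point exists.

Yes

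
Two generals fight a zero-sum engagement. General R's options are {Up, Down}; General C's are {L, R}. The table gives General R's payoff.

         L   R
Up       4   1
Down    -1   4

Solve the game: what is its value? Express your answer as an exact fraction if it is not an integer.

Row minima: Up → 1, Down → -1; maximin = 1.
Column maxima: L → 4, R → 4; minimax = 4.
1 ≠ 4, so there is no saddle point; optimal play is mixed.
Let General R play Up with probability p. Expected payoff against L: 4p + (-1)(1−p) = 5p − 1; against R: 1p + 4(1−p) = −3p + 4.
Setting these equal: 5p − 1 = −3p + 4 ⇒ 8p = 5 ⇒ p = 5/8, and the value is (5)·(5/8) − 1 = 17/8.
For General C: with q = P(L), equating Up's and Down's payoffs gives 3q + 1 = −5q + 4 ⇒ q = 3/8.

17/8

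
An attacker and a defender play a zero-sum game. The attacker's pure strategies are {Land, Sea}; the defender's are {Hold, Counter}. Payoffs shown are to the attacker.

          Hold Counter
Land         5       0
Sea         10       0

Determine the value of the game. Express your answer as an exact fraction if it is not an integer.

Row minima: Land → 0, Sea → 0; maximin = 0.
Column maxima: Hold → 10, Counter → 0; minimax = 0.
Since maximin = minimax = 0, there is a saddle point and the value is 0.

0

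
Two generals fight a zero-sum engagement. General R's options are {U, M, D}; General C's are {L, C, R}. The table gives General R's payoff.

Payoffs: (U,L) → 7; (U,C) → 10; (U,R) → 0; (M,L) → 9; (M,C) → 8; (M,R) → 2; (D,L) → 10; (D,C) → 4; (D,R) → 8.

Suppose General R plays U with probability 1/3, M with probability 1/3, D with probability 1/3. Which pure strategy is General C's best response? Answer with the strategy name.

R

If General C plays L, General R's expected payoff is (1/3)·7 + (1/3)·9 + (1/3)·10 = 26/3.
If General C plays C, General R's expected payoff is (1/3)·10 + (1/3)·8 + (1/3)·4 = 22/3.
If General C plays R, General R's expected payoff is (1/3)·0 + (1/3)·2 + (1/3)·8 = 10/3.
General C minimizes General R's payoff; the smallest is 10/3, so the best response is R.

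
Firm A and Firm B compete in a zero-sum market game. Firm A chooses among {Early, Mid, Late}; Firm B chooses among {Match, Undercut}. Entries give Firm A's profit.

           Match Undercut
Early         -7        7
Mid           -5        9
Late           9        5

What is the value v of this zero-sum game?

Row minima: Early → -7, Mid → -5, Late → 5; maximin = 5.
Column maxima: Match → 9, Undercut → 9; minimax = 9.
5 ≠ 9, so there is no saddle point; optimal play is mixed.
Early is strictly dominated by Mid, so Firm A never plays it.
On the remaining 2×2 (Mid, Late vs Match, Undercut):
Let Firm A play Mid with probability p. Expected payoff against Match: (-5)p + 9(1−p) = −14p + 9; against Undercut: 9p + 5(1−p) = 4p + 5.
Setting these equal: −14p + 9 = 4p + 5 ⇒ −18p = -4 ⇒ p = 2/9, and the value is (-14)·(2/9) + 9 = 53/9.
For Firm B: with q = P(Match), equating Mid's and Late's payoffs gives −14q + 9 = 4q + 5 ⇒ q = 2/9.

53/9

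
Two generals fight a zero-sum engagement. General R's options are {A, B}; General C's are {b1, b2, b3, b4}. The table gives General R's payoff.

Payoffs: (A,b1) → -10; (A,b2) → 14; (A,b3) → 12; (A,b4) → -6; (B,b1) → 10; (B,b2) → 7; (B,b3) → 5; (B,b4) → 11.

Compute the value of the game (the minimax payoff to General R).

170/27

Row minima: A → -10, B → 5; maximin = 5.
Column maxima: b1 → 10, b2 → 14, b3 → 12, b4 → 11; minimax = 10.
5 ≠ 10, so there is no saddle point; optimal play is mixed.
b2 is strictly dominated by b3 (it gives General R strictly more in every row), so General C never plays it.
b4 is strictly dominated by b1 (it gives General R strictly more in every row), so General C never plays it.
On the remaining 2×2 (A, B vs b1, b3):
Let General R play A with probability p. Expected payoff against b1: (-10)p + 10(1−p) = −20p + 10; against b3: 12p + 5(1−p) = 7p + 5.
Setting these equal: −20p + 10 = 7p + 5 ⇒ −27p = -5 ⇒ p = 5/27, and the value is (-20)·(5/27) + 10 = 170/27.
For General C: with q = P(b1), equating A's and B's payoffs gives −22q + 12 = 5q + 5 ⇒ q = 7/27.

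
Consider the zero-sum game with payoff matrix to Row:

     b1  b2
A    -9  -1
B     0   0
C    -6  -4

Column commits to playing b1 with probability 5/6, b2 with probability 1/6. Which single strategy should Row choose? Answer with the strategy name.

Expected payoff of A: (5/6)·(-9) + (1/6)·(-1) = -23/3.
Expected payoff of B: (5/6)·0 + (1/6)·0 = 0.
Expected payoff of C: (5/6)·(-6) + (1/6)·(-4) = -17/3.
The largest is 0, so Row's best response is B.

B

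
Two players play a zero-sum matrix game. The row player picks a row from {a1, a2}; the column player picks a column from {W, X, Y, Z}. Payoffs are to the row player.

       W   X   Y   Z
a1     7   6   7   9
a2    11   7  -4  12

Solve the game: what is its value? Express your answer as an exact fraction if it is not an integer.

Row minima: a1 → 6, a2 → -4; maximin = 6.
Column maxima: W → 11, X → 7, Y → 7, Z → 12; minimax = 7.
6 ≠ 7, so there is no saddle point; optimal play is mixed.
W is strictly dominated by X (it gives the row player strictly more in every row), so the column player never plays it.
Z is strictly dominated by X (it gives the row player strictly more in every row), so the column player never plays it.
On the remaining 2×2 (a1, a2 vs X, Y):
Let the row player play a1 with probability p. Expected payoff against X: 6p + 7(1−p) = −p + 7; against Y: 7p + (-4)(1−p) = 11p − 4.
Setting these equal: −p + 7 = 11p − 4 ⇒ −12p = -11 ⇒ p = 11/12, and the value is (-1)·(11/12) + 7 = 73/12.
For the column player: with q = P(X), equating a1's and a2's payoffs gives −q + 7 = 11q − 4 ⇒ q = 11/12.

73/12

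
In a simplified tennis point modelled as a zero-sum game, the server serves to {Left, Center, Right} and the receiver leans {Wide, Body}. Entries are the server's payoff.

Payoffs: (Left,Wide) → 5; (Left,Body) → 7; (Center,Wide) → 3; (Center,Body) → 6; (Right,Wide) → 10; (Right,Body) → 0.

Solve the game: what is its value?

35/6

Row minima: Left → 5, Center → 3, Right → 0; maximin = 5.
Column maxima: Wide → 10, Body → 7; minimax = 7.
5 ≠ 7, so there is no saddle point; optimal play is mixed.
Center is strictly dominated by Left, so the server never plays it.
On the remaining 2×2 (Left, Right vs Wide, Body):
Let the server play Left with probability p. Expected payoff against Wide: 5p + 10(1−p) = −5p + 10; against Body: 7p + 0(1−p) = 7p.
Setting these equal: −5p + 10 = 7p ⇒ −12p = -10 ⇒ p = 5/6, and the value is (-5)·(5/6) + 10 = 35/6.
For the receiver: with q = P(Wide), equating Left's and Right's payoffs gives −2q + 7 = 10q ⇒ q = 7/12.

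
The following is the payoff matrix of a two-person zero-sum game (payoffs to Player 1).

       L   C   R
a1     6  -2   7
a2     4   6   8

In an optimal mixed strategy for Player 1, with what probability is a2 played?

4/5

Row minima: a1 → -2, a2 → 4; maximin = 4.
Column maxima: L → 6, C → 6, R → 8; minimax = 6.
4 ≠ 6, so there is no saddle point; optimal play is mixed.
R is strictly dominated by L (it gives Player 1 strictly more in every row), so Player 2 never plays it.
On the remaining 2×2 (a1, a2 vs L, C):
Let Player 1 play a1 with probability p. Expected payoff against L: 6p + 4(1−p) = 2p + 4; against C: (-2)p + 6(1−p) = −8p + 6.
Setting these equal: 2p + 4 = −8p + 6 ⇒ 10p = 2 ⇒ p = 1/5, and the value is (2)·(1/5) + 4 = 22/5.
For Player 2: with q = P(L), equating a1's and a2's payoffs gives 8q − 2 = −2q + 6 ⇒ q = 4/5.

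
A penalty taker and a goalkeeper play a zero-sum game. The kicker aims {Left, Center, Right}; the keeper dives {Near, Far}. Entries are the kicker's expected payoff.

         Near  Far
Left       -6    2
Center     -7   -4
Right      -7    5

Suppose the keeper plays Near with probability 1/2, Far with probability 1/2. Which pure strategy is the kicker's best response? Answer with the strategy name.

Expected payoff of Left: (1/2)·(-6) + (1/2)·2 = -2.
Expected payoff of Center: (1/2)·(-7) + (1/2)·(-4) = -11/2.
Expected payoff of Right: (1/2)·(-7) + (1/2)·5 = -1.
The largest is -1, so the kicker's best response is Right.

Right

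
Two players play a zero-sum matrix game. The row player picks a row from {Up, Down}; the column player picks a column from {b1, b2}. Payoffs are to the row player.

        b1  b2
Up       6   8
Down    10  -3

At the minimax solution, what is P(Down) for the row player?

Row minima: Up → 6, Down → -3; maximin = 6.
Column maxima: b1 → 10, b2 → 8; minimax = 8.
6 ≠ 8, so there is no saddle point; optimal play is mixed.
Let the row player play Up with probability p. Expected payoff against b1: 6p + 10(1−p) = −4p + 10; against b2: 8p + (-3)(1−p) = 11p − 3.
Setting these equal: −4p + 10 = 11p − 3 ⇒ −15p = -13 ⇒ p = 13/15, and the value is (-4)·(13/15) + 10 = 98/15.
For the column player: with q = P(b1), equating Up's and Down's payoffs gives −2q + 8 = 13q − 3 ⇒ q = 11/15.

2/15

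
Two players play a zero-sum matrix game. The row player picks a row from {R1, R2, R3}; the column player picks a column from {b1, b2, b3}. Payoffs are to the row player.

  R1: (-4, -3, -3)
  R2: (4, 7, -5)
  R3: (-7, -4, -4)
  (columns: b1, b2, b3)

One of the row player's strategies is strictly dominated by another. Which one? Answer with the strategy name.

R3

R1 gives a strictly higher payoff than R3 against every column: -4 > -7, -3 > -4, -3 > -4.
So R3 is strictly dominated and the row player never plays it.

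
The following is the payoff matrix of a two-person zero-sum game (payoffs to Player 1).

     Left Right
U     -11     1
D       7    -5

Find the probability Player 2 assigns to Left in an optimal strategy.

Row minima: U → -11, D → -5; maximin = -5.
Column maxima: Left → 7, Right → 1; minimax = 1.
-5 ≠ 1, so there is no saddle point; optimal play is mixed.
Let Player 1 play U with probability p. Expected payoff against Left: (-11)p + 7(1−p) = −18p + 7; against Right: 1p + (-5)(1−p) = 6p − 5.
Setting these equal: −18p + 7 = 6p − 5 ⇒ −24p = -12 ⇒ p = 1/2, and the value is (-18)·(1/2) + 7 = -2.
For Player 2: with q = P(Left), equating U's and D's payoffs gives −12q + 1 = 12q − 5 ⇒ q = 1/4.

1/4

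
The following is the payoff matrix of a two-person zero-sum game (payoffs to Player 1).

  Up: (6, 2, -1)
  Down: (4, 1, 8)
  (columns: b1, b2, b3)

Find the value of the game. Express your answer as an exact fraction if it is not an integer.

Row minima: Up → -1, Down → 1; maximin = 1.
Column maxima: b1 → 6, b2 → 2, b3 → 8; minimax = 2.
1 ≠ 2, so there is no saddle point; optimal play is mixed.
b1 is strictly dominated by b2 (it gives Player 1 strictly more in every row), so Player 2 never plays it.
On the remaining 2×2 (Up, Down vs b2, b3):
Let Player 1 play Up with probability p. Expected payoff against b2: 2p + 1(1−p) = p + 1; against b3: (-1)p + 8(1−p) = −9p + 8.
Setting these equal: p + 1 = −9p + 8 ⇒ 10p = 7 ⇒ p = 7/10, and the value is (1)·(7/10) + 1 = 17/10.
For Player 2: with q = P(b2), equating Up's and Down's payoffs gives 3q − 1 = −7q + 8 ⇒ q = 9/10.

17/10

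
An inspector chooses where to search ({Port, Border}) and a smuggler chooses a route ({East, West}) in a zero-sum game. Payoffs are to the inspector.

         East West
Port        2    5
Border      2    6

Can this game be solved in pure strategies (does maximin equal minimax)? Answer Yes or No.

Row minima: Port → 2, Border → 2; maximin = 2.
Column maxima: East → 2, West → 6; minimax = 2.
maximin = minimax = 2, so a saddle point exists.

Yes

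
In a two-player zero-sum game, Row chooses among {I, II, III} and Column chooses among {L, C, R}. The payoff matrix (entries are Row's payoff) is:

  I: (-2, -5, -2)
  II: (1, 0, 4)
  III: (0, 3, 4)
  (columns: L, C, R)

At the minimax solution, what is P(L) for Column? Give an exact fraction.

3/4

Row minima: I → -5, II → 0, III → 0; maximin = 0.
Column maxima: L → 1, C → 3, R → 4; minimax = 1.
0 ≠ 1, so there is no saddle point; optimal play is mixed.
I is strictly dominated by II, so Row never plays it.
With I eliminated, R is strictly dominated by L (it gives Row strictly more in every remaining row), so Column never plays it.
On the remaining 2×2 (II, III vs L, C):
Let Row play II with probability p. Expected payoff against L: 1p + 0(1−p) = p; against C: 0p + 3(1−p) = −3p + 3.
Setting these equal: p = −3p + 3 ⇒ 4p = 3 ⇒ p = 3/4, and the value is (1)·(3/4) = 3/4.
For Column: with q = P(L), equating II's and III's payoffs gives q = −3q + 3 ⇒ q = 3/4.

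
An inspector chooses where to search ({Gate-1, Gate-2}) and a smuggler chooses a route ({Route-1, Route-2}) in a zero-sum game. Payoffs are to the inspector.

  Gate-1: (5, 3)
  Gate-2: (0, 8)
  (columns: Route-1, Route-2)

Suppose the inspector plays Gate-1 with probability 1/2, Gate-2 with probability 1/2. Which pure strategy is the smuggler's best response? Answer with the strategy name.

If the smuggler plays Route-1, the inspector's expected payoff is (1/2)·5 + (1/2)·0 = 5/2.
If the smuggler plays Route-2, the inspector's expected payoff is (1/2)·3 + (1/2)·8 = 11/2.
The smuggler minimizes the inspector's payoff; the smallest is 5/2, so the best response is Route-1.

Route-1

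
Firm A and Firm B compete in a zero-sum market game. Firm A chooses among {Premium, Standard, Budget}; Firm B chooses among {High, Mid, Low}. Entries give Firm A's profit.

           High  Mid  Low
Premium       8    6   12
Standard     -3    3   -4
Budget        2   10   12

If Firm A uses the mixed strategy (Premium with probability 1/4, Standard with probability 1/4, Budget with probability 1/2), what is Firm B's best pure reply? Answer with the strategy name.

High

If Firm B plays High, Firm A's expected payoff is (1/4)·8 + (1/4)·(-3) + (1/2)·2 = 9/4.
If Firm B plays Mid, Firm A's expected payoff is (1/4)·6 + (1/4)·3 + (1/2)·10 = 29/4.
If Firm B plays Low, Firm A's expected payoff is (1/4)·12 + (1/4)·(-4) + (1/2)·12 = 8.
Firm B minimizes Firm A's payoff; the smallest is 9/4, so the best response is High.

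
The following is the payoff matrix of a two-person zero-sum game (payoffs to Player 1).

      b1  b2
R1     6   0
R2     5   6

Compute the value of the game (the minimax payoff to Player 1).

Row minima: R1 → 0, R2 → 5; maximin = 5.
Column maxima: b1 → 6, b2 → 6; minimax = 6.
5 ≠ 6, so there is no saddle point; optimal play is mixed.
Let Player 1 play R1 with probability p. Expected payoff against b1: 6p + 5(1−p) = p + 5; against b2: 0p + 6(1−p) = −6p + 6.
Setting these equal: p + 5 = −6p + 6 ⇒ 7p = 1 ⇒ p = 1/7, and the value is (1)·(1/7) + 5 = 36/7.
For Player 2: with q = P(b1), equating R1's and R2's payoffs gives 6q = −q + 6 ⇒ q = 6/7.

36/7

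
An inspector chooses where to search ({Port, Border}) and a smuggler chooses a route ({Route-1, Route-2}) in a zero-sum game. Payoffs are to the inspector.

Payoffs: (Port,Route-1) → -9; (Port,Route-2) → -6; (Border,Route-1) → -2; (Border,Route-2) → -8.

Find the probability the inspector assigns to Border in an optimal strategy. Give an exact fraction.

Row minima: Port → -9, Border → -8; maximin = -8.
Column maxima: Route-1 → -2, Route-2 → -6; minimax = -6.
-8 ≠ -6, so there is no saddle point; optimal play is mixed.
Let the inspector play Port with probability p. Expected payoff against Route-1: (-9)p + (-2)(1−p) = −7p − 2; against Route-2: (-6)p + (-8)(1−p) = 2p − 8.
Setting these equal: −7p − 2 = 2p − 8 ⇒ −9p = -6 ⇒ p = 2/3, and the value is (-7)·(2/3) − 2 = -20/3.
For the smuggler: with q = P(Route-1), equating Port's and Border's payoffs gives −3q − 6 = 6q − 8 ⇒ q = 2/9.

1/3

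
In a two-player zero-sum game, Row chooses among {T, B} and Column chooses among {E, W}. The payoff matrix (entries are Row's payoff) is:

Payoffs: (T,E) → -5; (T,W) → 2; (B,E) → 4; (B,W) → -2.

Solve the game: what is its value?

Row minima: T → -5, B → -2; maximin = -2.
Column maxima: E → 4, W → 2; minimax = 2.
-2 ≠ 2, so there is no saddle point; optimal play is mixed.
Let Row play T with probability p. Expected payoff against E: (-5)p + 4(1−p) = −9p + 4; against W: 2p + (-2)(1−p) = 4p − 2.
Setting these equal: −9p + 4 = 4p − 2 ⇒ −13p = -6 ⇒ p = 6/13, and the value is (-9)·(6/13) + 4 = -2/13.
For Column: with q = P(E), equating T's and B's payoffs gives −7q + 2 = 6q − 2 ⇒ q = 4/13.

-2/13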